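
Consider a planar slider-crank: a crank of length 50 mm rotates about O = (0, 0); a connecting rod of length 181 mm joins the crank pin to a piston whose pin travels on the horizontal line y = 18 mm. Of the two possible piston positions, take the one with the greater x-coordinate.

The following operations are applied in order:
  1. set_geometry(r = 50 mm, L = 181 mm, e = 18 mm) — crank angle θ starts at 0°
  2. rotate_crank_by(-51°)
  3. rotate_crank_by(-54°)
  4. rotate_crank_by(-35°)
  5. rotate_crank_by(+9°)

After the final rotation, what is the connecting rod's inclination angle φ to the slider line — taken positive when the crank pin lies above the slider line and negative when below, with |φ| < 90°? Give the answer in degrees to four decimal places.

-17.9346

set_geometry: r = 50 mm, L = 181 mm, e = 18 mm; θ ← 0°
rotate_crank_by(-51°): θ ← 0° -51° = -51°
rotate_crank_by(-54°): θ ← -51° -54° = -105°
rotate_crank_by(-35°): θ ← -105° -35° = -140°
rotate_crank_by(+9°): θ ← -140° +9° = -131°
crank pin P = (r cos θ, r sin θ) = (-32.802951, -37.735479)
h = r sin θ − e = -37.735479 − 18 = -55.735479
sin φ = h / L = -55.735479 / 181 = -0.30793082
φ = arcsin(-0.30793082) = -17.934576°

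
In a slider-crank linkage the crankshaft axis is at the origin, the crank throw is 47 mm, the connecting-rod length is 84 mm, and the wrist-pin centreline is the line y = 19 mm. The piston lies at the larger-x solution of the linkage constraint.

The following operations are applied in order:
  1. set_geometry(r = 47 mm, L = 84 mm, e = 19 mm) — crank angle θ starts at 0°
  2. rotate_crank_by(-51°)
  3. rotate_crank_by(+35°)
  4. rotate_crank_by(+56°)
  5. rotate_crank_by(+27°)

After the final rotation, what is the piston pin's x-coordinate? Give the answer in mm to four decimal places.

set_geometry: r = 47 mm, L = 84 mm, e = 19 mm; θ ← 0°
rotate_crank_by(-51°): θ ← 0° -51° = -51°
rotate_crank_by(+35°): θ ← -51° +35° = -16°
rotate_crank_by(+56°): θ ← -16° +56° = 40°
rotate_crank_by(+27°): θ ← 40° +27° = 67°
crank pin P = (r cos θ, r sin θ) = (18.364363, 43.263728)
h = r sin θ − e = 43.263728 − 19 = 24.263728
x = r cos θ + √(L² − h²) = 18.364363 + √(7056.0 − 588.7285) = 18.364363 + 80.419348 = 98.783711

98.7837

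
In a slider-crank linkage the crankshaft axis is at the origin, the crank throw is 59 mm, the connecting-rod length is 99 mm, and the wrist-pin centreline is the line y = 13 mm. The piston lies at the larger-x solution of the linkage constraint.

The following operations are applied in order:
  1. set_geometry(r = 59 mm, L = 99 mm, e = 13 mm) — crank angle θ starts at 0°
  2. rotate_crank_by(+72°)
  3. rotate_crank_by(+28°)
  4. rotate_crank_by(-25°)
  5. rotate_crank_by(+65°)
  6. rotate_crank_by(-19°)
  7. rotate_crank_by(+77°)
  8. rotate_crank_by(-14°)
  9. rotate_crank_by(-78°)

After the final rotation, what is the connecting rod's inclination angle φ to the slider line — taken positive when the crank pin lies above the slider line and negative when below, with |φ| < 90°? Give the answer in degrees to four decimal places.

26.2035

set_geometry: r = 59 mm, L = 99 mm, e = 13 mm; θ ← 0°
rotate_crank_by(+72°): θ ← 0° +72° = 72°
rotate_crank_by(+28°): θ ← 72° +28° = 100°
rotate_crank_by(-25°): θ ← 100° -25° = 75°
rotate_crank_by(+65°): θ ← 75° +65° = 140°
rotate_crank_by(-19°): θ ← 140° -19° = 121°
rotate_crank_by(+77°): θ ← 121° +77° = 198°
rotate_crank_by(-14°): θ ← 198° -14° = 184°
rotate_crank_by(-78°): θ ← 184° -78° = 106°
crank pin P = (r cos θ, r sin θ) = (-16.262604, 56.714440)
h = r sin θ − e = 56.714440 − 13 = 43.714440
sin φ = h / L = 43.714440 / 99 = 0.44156000
φ = arcsin(0.44156000) = 26.203458°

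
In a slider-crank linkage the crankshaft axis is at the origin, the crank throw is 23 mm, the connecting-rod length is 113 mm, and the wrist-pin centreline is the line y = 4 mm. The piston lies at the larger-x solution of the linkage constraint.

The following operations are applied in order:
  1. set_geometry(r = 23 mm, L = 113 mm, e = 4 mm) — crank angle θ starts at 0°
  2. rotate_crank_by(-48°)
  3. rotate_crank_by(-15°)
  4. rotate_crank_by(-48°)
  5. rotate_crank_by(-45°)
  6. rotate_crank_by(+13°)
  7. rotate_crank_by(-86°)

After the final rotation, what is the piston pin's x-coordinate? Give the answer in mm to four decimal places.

97.1183

set_geometry: r = 23 mm, L = 113 mm, e = 4 mm; θ ← 0°
rotate_crank_by(-48°): θ ← 0° -48° = -48°
rotate_crank_by(-15°): θ ← -48° -15° = -63°
rotate_crank_by(-48°): θ ← -63° -48° = -111°
rotate_crank_by(-45°): θ ← -111° -45° = -156°
rotate_crank_by(+13°): θ ← -156° +13° = -143°
rotate_crank_by(-86°): θ ← -143° -86° = -229°
crank pin P = (r cos θ, r sin θ) = (-15.089358, 17.358320)
h = r sin θ − e = 17.358320 − 4 = 13.358320
x = r cos θ + √(L² − h²) = -15.089358 + √(12769.0 − 178.4447) = -15.089358 + 112.207644 = 97.118286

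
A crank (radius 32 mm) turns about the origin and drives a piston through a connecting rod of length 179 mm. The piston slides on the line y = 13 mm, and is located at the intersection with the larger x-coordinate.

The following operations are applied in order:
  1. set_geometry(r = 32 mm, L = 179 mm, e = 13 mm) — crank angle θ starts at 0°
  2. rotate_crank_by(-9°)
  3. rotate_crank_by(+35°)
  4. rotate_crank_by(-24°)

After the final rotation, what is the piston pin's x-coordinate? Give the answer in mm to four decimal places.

set_geometry: r = 32 mm, L = 179 mm, e = 13 mm; θ ← 0°
rotate_crank_by(-9°): θ ← 0° -9° = -9°
rotate_crank_by(+35°): θ ← -9° +35° = 26°
rotate_crank_by(-24°): θ ← 26° -24° = 2°
crank pin P = (r cos θ, r sin θ) = (31.980506, 1.116784)
h = r sin θ − e = 1.116784 − 13 = -11.883216
x = r cos θ + √(L² − h²) = 31.980506 + √(32041.0 − 141.2108) = 31.980506 + 178.605121 = 210.585627

210.5856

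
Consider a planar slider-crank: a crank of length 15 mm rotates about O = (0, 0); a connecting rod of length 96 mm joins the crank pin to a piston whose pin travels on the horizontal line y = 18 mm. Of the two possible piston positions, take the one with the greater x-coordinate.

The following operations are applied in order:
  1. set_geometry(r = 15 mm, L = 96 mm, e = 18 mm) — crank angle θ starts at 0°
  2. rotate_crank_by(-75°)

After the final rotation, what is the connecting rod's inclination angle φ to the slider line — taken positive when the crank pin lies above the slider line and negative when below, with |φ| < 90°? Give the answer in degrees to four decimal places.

-19.7810

set_geometry: r = 15 mm, L = 96 mm, e = 18 mm; θ ← 0°
rotate_crank_by(-75°): θ ← 0° -75° = -75°
crank pin P = (r cos θ, r sin θ) = (3.882286, -14.488887)
h = r sin θ − e = -14.488887 − 18 = -32.488887
sin φ = h / L = -32.488887 / 96 = -0.33842591
φ = arcsin(-0.33842591) = -19.781001°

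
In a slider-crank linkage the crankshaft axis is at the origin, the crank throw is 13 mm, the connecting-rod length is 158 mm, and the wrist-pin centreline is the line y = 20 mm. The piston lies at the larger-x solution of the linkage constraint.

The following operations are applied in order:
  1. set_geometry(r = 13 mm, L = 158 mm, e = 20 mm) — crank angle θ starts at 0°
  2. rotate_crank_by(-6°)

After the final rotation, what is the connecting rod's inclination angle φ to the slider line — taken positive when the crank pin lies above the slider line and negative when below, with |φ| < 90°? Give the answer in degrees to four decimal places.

set_geometry: r = 13 mm, L = 158 mm, e = 20 mm; θ ← 0°
rotate_crank_by(-6°): θ ← 0° -6° = -6°
crank pin P = (r cos θ, r sin θ) = (12.928785, -1.358870)
h = r sin θ − e = -1.358870 − 20 = -21.358870
sin φ = h / L = -21.358870 / 158 = -0.13518272
φ = arcsin(-0.13518272) = -7.769186°

-7.7692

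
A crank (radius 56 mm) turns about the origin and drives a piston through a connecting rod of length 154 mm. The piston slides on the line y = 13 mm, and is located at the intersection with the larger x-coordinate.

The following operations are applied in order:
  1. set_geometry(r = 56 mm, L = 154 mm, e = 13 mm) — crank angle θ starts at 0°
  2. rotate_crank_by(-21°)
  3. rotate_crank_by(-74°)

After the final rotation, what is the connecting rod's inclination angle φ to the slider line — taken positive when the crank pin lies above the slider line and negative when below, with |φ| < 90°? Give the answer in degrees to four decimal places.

set_geometry: r = 56 mm, L = 154 mm, e = 13 mm; θ ← 0°
rotate_crank_by(-21°): θ ← 0° -21° = -21°
rotate_crank_by(-74°): θ ← -21° -74° = -95°
crank pin P = (r cos θ, r sin θ) = (-4.880722, -55.786903)
h = r sin θ − e = -55.786903 − 13 = -68.786903
sin φ = h / L = -68.786903 / 154 = -0.44666820
φ = arcsin(-0.44666820) = -26.530119°

-26.5301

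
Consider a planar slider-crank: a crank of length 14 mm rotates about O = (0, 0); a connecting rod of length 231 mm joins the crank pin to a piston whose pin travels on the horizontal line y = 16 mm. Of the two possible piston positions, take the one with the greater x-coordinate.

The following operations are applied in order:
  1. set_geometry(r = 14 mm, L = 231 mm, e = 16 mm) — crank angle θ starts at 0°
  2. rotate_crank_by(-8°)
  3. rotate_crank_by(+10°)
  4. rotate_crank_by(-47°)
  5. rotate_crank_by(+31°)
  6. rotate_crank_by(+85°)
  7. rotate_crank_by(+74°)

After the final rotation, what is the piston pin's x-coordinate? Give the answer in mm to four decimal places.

set_geometry: r = 14 mm, L = 231 mm, e = 16 mm; θ ← 0°
rotate_crank_by(-8°): θ ← 0° -8° = -8°
rotate_crank_by(+10°): θ ← -8° +10° = 2°
rotate_crank_by(-47°): θ ← 2° -47° = -45°
rotate_crank_by(+31°): θ ← -45° +31° = -14°
rotate_crank_by(+85°): θ ← -14° +85° = 71°
rotate_crank_by(+74°): θ ← 71° +74° = 145°
crank pin P = (r cos θ, r sin θ) = (-11.468129, 8.030070)
h = r sin θ − e = 8.030070 − 16 = -7.969930
x = r cos θ + √(L² − h²) = -11.468129 + √(53361.0 − 63.5198) = -11.468129 + 230.862470 = 219.394342

219.3943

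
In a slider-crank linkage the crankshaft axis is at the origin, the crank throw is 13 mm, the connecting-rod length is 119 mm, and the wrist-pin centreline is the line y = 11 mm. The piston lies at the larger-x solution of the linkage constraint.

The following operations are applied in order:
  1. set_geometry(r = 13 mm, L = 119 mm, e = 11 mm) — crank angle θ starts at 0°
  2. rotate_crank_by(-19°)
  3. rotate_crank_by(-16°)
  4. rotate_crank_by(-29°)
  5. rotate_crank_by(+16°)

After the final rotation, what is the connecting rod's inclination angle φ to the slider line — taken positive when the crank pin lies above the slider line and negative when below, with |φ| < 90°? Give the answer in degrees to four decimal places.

set_geometry: r = 13 mm, L = 119 mm, e = 11 mm; θ ← 0°
rotate_crank_by(-19°): θ ← 0° -19° = -19°
rotate_crank_by(-16°): θ ← -19° -16° = -35°
rotate_crank_by(-29°): θ ← -35° -29° = -64°
rotate_crank_by(+16°): θ ← -64° +16° = -48°
crank pin P = (r cos θ, r sin θ) = (8.698698, -9.660883)
h = r sin θ − e = -9.660883 − 11 = -20.660883
sin φ = h / L = -20.660883 / 119 = -0.17362086
φ = arcsin(-0.17362086) = -9.998411°

-9.9984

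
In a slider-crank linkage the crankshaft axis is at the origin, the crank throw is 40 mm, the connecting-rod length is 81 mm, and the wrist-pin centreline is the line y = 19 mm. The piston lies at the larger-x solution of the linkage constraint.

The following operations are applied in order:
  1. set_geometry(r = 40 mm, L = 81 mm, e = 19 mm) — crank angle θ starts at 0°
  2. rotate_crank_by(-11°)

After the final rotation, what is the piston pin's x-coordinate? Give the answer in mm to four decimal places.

set_geometry: r = 40 mm, L = 81 mm, e = 19 mm; θ ← 0°
rotate_crank_by(-11°): θ ← 0° -11° = -11°
crank pin P = (r cos θ, r sin θ) = (39.265087, -7.632360)
h = r sin θ − e = -7.632360 − 19 = -26.632360
x = r cos θ + √(L² − h²) = 39.265087 + √(6561.0 − 709.2826) = 39.265087 + 76.496519 = 115.761606

115.7616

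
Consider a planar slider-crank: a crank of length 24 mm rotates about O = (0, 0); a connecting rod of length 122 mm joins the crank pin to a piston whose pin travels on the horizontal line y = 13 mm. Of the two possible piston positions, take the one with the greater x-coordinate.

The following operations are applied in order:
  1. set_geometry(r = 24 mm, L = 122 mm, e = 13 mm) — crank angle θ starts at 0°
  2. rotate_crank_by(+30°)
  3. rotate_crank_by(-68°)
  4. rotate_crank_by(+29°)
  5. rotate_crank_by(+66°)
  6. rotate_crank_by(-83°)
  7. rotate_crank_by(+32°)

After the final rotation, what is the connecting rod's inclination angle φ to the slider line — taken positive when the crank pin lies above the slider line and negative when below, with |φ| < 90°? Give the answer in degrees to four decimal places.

-4.9332

set_geometry: r = 24 mm, L = 122 mm, e = 13 mm; θ ← 0°
rotate_crank_by(+30°): θ ← 0° +30° = 30°
rotate_crank_by(-68°): θ ← 30° -68° = -38°
rotate_crank_by(+29°): θ ← -38° +29° = -9°
rotate_crank_by(+66°): θ ← -9° +66° = 57°
rotate_crank_by(-83°): θ ← 57° -83° = -26°
rotate_crank_by(+32°): θ ← -26° +32° = 6°
crank pin P = (r cos θ, r sin θ) = (23.868525, 2.508683)
h = r sin θ − e = 2.508683 − 13 = -10.491317
sin φ = h / L = -10.491317 / 122 = -0.08599440
φ = arcsin(-0.08599440) = -4.933209°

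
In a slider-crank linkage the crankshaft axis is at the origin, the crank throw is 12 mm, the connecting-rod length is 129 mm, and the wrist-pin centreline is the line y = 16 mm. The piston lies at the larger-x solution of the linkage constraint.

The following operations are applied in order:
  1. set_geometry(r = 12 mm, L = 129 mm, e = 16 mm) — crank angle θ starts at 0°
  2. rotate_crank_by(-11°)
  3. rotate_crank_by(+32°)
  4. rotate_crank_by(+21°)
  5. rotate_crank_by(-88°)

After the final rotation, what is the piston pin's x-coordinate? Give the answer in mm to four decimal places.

134.9624

set_geometry: r = 12 mm, L = 129 mm, e = 16 mm; θ ← 0°
rotate_crank_by(-11°): θ ← 0° -11° = -11°
rotate_crank_by(+32°): θ ← -11° +32° = 21°
rotate_crank_by(+21°): θ ← 21° +21° = 42°
rotate_crank_by(-88°): θ ← 42° -88° = -46°
crank pin P = (r cos θ, r sin θ) = (8.335900, -8.632078)
h = r sin θ − e = -8.632078 − 16 = -24.632078
x = r cos θ + √(L² − h²) = 8.335900 + √(16641.0 − 606.7392) = 8.335900 + 126.626462 = 134.962362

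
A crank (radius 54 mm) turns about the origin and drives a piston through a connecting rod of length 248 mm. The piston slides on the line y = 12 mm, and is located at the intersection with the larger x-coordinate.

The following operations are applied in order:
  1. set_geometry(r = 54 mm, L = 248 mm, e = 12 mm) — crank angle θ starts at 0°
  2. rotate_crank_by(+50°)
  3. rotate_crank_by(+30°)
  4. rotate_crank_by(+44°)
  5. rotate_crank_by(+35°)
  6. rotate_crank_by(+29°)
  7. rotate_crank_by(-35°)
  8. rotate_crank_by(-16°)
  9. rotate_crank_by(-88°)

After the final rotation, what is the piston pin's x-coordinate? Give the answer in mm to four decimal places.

281.7546

set_geometry: r = 54 mm, L = 248 mm, e = 12 mm; θ ← 0°
rotate_crank_by(+50°): θ ← 0° +50° = 50°
rotate_crank_by(+30°): θ ← 50° +30° = 80°
rotate_crank_by(+44°): θ ← 80° +44° = 124°
rotate_crank_by(+35°): θ ← 124° +35° = 159°
rotate_crank_by(+29°): θ ← 159° +29° = 188°
rotate_crank_by(-35°): θ ← 188° -35° = 153°
rotate_crank_by(-16°): θ ← 153° -16° = 137°
rotate_crank_by(-88°): θ ← 137° -88° = 49°
crank pin P = (r cos θ, r sin θ) = (35.427188, 40.754317)
h = r sin θ − e = 40.754317 − 12 = 28.754317
x = r cos θ + √(L² − h²) = 35.427188 + √(61504.0 − 826.8108) = 35.427188 + 246.327403 = 281.754590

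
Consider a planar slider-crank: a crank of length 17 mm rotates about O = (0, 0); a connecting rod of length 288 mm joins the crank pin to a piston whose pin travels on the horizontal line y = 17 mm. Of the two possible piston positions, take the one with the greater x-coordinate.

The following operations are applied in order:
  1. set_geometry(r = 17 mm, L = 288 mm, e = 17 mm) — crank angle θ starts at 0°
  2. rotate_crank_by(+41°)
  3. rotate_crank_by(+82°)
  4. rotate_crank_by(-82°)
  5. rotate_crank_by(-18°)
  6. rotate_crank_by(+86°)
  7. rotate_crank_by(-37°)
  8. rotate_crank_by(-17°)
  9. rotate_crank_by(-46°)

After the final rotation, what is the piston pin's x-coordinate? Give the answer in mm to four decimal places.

set_geometry: r = 17 mm, L = 288 mm, e = 17 mm; θ ← 0°
rotate_crank_by(+41°): θ ← 0° +41° = 41°
rotate_crank_by(+82°): θ ← 41° +82° = 123°
rotate_crank_by(-82°): θ ← 123° -82° = 41°
rotate_crank_by(-18°): θ ← 41° -18° = 23°
rotate_crank_by(+86°): θ ← 23° +86° = 109°
rotate_crank_by(-37°): θ ← 109° -37° = 72°
rotate_crank_by(-17°): θ ← 72° -17° = 55°
rotate_crank_by(-46°): θ ← 55° -46° = 9°
crank pin P = (r cos θ, r sin θ) = (16.790702, 2.659386)
h = r sin θ − e = 2.659386 − 17 = -14.340614
x = r cos θ + √(L² − h²) = 16.790702 + √(82944.0 − 205.6532) = 16.790702 + 287.642742 = 304.433443

304.4334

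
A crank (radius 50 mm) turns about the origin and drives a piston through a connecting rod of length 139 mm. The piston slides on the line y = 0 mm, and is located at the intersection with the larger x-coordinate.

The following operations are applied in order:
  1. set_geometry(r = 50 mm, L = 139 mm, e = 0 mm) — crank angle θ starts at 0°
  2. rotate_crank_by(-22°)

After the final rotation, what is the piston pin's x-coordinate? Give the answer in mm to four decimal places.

set_geometry: r = 50 mm, L = 139 mm, e = 0 mm; θ ← 0°
rotate_crank_by(-22°): θ ← 0° -22° = -22°
crank pin P = (r cos θ, r sin θ) = (46.359193, -18.730330)
h = r sin θ − e = -18.730330 − 0 = -18.730330
x = r cos θ + √(L² − h²) = 46.359193 + √(19321.0 − 350.8252) = 46.359193 + 137.732257 = 184.091450

184.0915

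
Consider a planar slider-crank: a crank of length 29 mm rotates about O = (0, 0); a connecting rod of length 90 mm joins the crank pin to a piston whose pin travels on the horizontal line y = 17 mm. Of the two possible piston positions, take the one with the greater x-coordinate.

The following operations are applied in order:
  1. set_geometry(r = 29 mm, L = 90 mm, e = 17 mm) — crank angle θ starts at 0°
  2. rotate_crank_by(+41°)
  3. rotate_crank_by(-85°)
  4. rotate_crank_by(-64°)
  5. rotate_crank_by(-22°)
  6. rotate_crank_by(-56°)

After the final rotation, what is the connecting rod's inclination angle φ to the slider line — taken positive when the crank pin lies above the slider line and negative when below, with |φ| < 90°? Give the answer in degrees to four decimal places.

set_geometry: r = 29 mm, L = 90 mm, e = 17 mm; θ ← 0°
rotate_crank_by(+41°): θ ← 0° +41° = 41°
rotate_crank_by(-85°): θ ← 41° -85° = -44°
rotate_crank_by(-64°): θ ← -44° -64° = -108°
rotate_crank_by(-22°): θ ← -108° -22° = -130°
rotate_crank_by(-56°): θ ← -130° -56° = -186°
crank pin P = (r cos θ, r sin θ) = (-28.841135, 3.031325)
h = r sin θ − e = 3.031325 − 17 = -13.968675
sin φ = h / L = -13.968675 / 90 = -0.15520750
φ = arcsin(-0.15520750) = -8.928830°

-8.9288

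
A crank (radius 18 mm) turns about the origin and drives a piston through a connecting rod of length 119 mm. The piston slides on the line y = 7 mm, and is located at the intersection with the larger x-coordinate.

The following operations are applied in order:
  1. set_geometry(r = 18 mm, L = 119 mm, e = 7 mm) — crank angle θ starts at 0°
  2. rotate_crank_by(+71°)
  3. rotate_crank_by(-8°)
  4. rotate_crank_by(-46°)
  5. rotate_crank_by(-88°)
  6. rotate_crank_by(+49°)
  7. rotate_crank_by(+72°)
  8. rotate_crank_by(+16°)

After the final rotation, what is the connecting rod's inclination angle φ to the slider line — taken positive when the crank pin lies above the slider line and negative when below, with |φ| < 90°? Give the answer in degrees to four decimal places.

4.5518

set_geometry: r = 18 mm, L = 119 mm, e = 7 mm; θ ← 0°
rotate_crank_by(+71°): θ ← 0° +71° = 71°
rotate_crank_by(-8°): θ ← 71° -8° = 63°
rotate_crank_by(-46°): θ ← 63° -46° = 17°
rotate_crank_by(-88°): θ ← 17° -88° = -71°
rotate_crank_by(+49°): θ ← -71° +49° = -22°
rotate_crank_by(+72°): θ ← -22° +72° = 50°
rotate_crank_by(+16°): θ ← 50° +16° = 66°
crank pin P = (r cos θ, r sin θ) = (7.321260, 16.443818)
h = r sin θ − e = 16.443818 − 7 = 9.443818
sin φ = h / L = 9.443818 / 119 = 0.07935982
φ = arcsin(0.07935982) = 4.551769°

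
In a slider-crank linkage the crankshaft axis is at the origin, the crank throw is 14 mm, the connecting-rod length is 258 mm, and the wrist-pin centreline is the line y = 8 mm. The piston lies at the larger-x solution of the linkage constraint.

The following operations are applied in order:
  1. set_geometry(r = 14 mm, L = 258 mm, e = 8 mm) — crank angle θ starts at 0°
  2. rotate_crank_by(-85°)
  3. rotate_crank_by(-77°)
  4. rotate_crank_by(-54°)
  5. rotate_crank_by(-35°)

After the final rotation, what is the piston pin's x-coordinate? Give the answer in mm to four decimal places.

253.3889

set_geometry: r = 14 mm, L = 258 mm, e = 8 mm; θ ← 0°
rotate_crank_by(-85°): θ ← 0° -85° = -85°
rotate_crank_by(-77°): θ ← -85° -77° = -162°
rotate_crank_by(-54°): θ ← -162° -54° = -216°
rotate_crank_by(-35°): θ ← -216° -35° = -251°
crank pin P = (r cos θ, r sin θ) = (-4.557954, 13.237260)
h = r sin θ − e = 13.237260 − 8 = 5.237260
x = r cos θ + √(L² − h²) = -4.557954 + √(66564.0 − 27.4289) = -4.557954 + 257.946838 = 253.388884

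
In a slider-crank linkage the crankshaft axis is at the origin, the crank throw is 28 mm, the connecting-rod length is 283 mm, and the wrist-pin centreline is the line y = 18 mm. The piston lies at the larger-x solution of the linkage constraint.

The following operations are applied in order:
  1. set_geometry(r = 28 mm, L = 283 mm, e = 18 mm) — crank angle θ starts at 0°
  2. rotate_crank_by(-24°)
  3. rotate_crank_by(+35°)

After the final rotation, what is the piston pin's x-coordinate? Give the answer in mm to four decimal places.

310.2024

set_geometry: r = 28 mm, L = 283 mm, e = 18 mm; θ ← 0°
rotate_crank_by(-24°): θ ← 0° -24° = -24°
rotate_crank_by(+35°): θ ← -24° +35° = 11°
crank pin P = (r cos θ, r sin θ) = (27.485561, 5.342652)
h = r sin θ − e = 5.342652 − 18 = -12.657348
x = r cos θ + √(L² − h²) = 27.485561 + √(80089.0 − 160.2085) = 27.485561 + 282.716804 = 310.202366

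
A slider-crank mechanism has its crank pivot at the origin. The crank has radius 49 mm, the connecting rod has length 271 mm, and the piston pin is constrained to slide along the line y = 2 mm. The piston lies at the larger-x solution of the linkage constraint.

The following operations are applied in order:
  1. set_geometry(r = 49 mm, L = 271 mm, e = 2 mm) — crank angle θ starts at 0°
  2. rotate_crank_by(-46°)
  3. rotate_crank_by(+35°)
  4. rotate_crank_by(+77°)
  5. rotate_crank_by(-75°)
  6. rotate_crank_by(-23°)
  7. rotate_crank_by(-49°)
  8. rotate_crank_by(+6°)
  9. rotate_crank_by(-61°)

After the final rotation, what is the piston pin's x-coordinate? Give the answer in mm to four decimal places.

233.3454

set_geometry: r = 49 mm, L = 271 mm, e = 2 mm; θ ← 0°
rotate_crank_by(-46°): θ ← 0° -46° = -46°
rotate_crank_by(+35°): θ ← -46° +35° = -11°
rotate_crank_by(+77°): θ ← -11° +77° = 66°
rotate_crank_by(-75°): θ ← 66° -75° = -9°
rotate_crank_by(-23°): θ ← -9° -23° = -32°
rotate_crank_by(-49°): θ ← -32° -49° = -81°
rotate_crank_by(+6°): θ ← -81° +6° = -75°
rotate_crank_by(-61°): θ ← -75° -61° = -136°
crank pin P = (r cos θ, r sin θ) = (-35.247650, -34.038260)
h = r sin θ − e = -34.038260 − 2 = -36.038260
x = r cos θ + √(L² − h²) = -35.247650 + √(73441.0 − 1298.7562) = -35.247650 + 268.593082 = 233.345432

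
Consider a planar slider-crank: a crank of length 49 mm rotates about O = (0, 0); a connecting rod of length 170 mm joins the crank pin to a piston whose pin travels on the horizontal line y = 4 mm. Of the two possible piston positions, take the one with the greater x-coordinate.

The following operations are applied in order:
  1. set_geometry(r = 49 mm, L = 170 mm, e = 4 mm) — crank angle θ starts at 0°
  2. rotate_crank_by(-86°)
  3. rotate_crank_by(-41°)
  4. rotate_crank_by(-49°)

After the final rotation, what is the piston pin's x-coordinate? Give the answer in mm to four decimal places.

120.9574

set_geometry: r = 49 mm, L = 170 mm, e = 4 mm; θ ← 0°
rotate_crank_by(-86°): θ ← 0° -86° = -86°
rotate_crank_by(-41°): θ ← -86° -41° = -127°
rotate_crank_by(-49°): θ ← -127° -49° = -176°
crank pin P = (r cos θ, r sin θ) = (-48.880638, -3.418067)
h = r sin θ − e = -3.418067 − 4 = -7.418067
x = r cos θ + √(L² − h²) = -48.880638 + √(28900.0 − 55.0277) = -48.880638 + 169.838077 = 120.957438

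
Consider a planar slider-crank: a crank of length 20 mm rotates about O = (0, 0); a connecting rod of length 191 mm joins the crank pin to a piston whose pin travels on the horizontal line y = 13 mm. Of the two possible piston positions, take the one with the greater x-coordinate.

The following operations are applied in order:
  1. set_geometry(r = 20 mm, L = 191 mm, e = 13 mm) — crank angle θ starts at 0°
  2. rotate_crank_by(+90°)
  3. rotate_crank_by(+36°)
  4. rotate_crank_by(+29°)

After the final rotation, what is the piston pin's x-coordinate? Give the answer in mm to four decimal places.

172.8197

set_geometry: r = 20 mm, L = 191 mm, e = 13 mm; θ ← 0°
rotate_crank_by(+90°): θ ← 0° +90° = 90°
rotate_crank_by(+36°): θ ← 90° +36° = 126°
rotate_crank_by(+29°): θ ← 126° +29° = 155°
crank pin P = (r cos θ, r sin θ) = (-18.126156, 8.452365)
h = r sin θ − e = 8.452365 − 13 = -4.547635
x = r cos θ + √(L² − h²) = -18.126156 + √(36481.0 − 20.6810) = -18.126156 + 190.945854 = 172.819698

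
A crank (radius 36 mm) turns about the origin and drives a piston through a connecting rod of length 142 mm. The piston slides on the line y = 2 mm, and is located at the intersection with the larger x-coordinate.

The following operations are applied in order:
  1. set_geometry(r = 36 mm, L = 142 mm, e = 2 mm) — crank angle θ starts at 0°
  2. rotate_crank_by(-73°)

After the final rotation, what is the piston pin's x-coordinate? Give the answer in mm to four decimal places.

set_geometry: r = 36 mm, L = 142 mm, e = 2 mm; θ ← 0°
rotate_crank_by(-73°): θ ← 0° -73° = -73°
crank pin P = (r cos θ, r sin θ) = (10.525381, -34.426971)
h = r sin θ − e = -34.426971 − 2 = -36.426971
x = r cos θ + √(L² − h²) = 10.525381 + √(20164.0 − 1326.9242) = 10.525381 + 137.248227 = 147.773608

147.7736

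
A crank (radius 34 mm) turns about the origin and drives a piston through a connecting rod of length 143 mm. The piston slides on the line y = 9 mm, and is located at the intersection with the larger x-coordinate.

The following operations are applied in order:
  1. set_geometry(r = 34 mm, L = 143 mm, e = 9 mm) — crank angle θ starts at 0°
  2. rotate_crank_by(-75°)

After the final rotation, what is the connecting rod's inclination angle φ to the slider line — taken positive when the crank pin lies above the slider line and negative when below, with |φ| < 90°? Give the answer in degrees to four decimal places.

set_geometry: r = 34 mm, L = 143 mm, e = 9 mm; θ ← 0°
rotate_crank_by(-75°): θ ← 0° -75° = -75°
crank pin P = (r cos θ, r sin θ) = (8.799848, -32.841478)
h = r sin θ − e = -32.841478 − 9 = -41.841478
sin φ = h / L = -41.841478 / 143 = -0.29259775
φ = arcsin(-0.29259775) = -17.013544°

-17.0135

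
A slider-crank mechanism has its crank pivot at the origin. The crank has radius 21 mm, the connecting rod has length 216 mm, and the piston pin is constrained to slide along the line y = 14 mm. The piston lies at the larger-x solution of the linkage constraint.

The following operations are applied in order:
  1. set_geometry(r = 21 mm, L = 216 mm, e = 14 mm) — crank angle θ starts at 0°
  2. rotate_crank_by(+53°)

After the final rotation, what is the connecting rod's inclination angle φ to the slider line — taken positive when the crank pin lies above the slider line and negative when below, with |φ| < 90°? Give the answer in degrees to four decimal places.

set_geometry: r = 21 mm, L = 216 mm, e = 14 mm; θ ← 0°
rotate_crank_by(+53°): θ ← 0° +53° = 53°
crank pin P = (r cos θ, r sin θ) = (12.638115, 16.771346)
h = r sin θ − e = 16.771346 − 14 = 2.771346
sin φ = h / L = 2.771346 / 216 = 0.01283030
φ = arcsin(0.01283030) = 0.735142°

0.7351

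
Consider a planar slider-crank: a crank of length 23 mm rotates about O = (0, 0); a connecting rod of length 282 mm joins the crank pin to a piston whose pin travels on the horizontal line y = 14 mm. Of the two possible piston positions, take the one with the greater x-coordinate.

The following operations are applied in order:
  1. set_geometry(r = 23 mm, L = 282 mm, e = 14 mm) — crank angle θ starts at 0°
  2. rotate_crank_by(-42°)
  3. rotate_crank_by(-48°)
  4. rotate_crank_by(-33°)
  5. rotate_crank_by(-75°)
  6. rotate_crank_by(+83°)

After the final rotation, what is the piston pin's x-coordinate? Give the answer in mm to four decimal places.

270.1187

set_geometry: r = 23 mm, L = 282 mm, e = 14 mm; θ ← 0°
rotate_crank_by(-42°): θ ← 0° -42° = -42°
rotate_crank_by(-48°): θ ← -42° -48° = -90°
rotate_crank_by(-33°): θ ← -90° -33° = -123°
rotate_crank_by(-75°): θ ← -123° -75° = -198°
rotate_crank_by(+83°): θ ← -198° +83° = -115°
crank pin P = (r cos θ, r sin θ) = (-9.720220, -20.845079)
h = r sin θ − e = -20.845079 − 14 = -34.845079
x = r cos θ + √(L² − h²) = -9.720220 + √(79524.0 − 1214.1795) = -9.720220 + 279.838919 = 270.118699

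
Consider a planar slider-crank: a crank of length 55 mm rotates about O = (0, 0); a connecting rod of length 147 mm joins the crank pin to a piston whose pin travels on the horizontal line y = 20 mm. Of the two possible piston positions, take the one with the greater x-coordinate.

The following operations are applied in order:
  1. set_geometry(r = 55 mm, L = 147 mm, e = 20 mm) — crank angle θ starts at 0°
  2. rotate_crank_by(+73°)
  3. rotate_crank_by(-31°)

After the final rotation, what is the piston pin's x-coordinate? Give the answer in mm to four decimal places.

186.9096

set_geometry: r = 55 mm, L = 147 mm, e = 20 mm; θ ← 0°
rotate_crank_by(+73°): θ ← 0° +73° = 73°
rotate_crank_by(-31°): θ ← 73° -31° = 42°
crank pin P = (r cos θ, r sin θ) = (40.872965, 36.802183)
h = r sin θ − e = 36.802183 − 20 = 16.802183
x = r cos θ + √(L² − h²) = 40.872965 + √(21609.0 − 282.3134) = 40.872965 + 146.036593 = 186.909559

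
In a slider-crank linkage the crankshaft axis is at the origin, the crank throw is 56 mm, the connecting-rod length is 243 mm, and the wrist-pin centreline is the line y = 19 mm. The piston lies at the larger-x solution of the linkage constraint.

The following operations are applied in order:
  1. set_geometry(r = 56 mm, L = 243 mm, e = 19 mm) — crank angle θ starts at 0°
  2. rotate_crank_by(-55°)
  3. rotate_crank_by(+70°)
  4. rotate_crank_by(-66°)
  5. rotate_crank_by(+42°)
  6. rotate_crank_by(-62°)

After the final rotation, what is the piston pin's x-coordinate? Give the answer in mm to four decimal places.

250.3360

set_geometry: r = 56 mm, L = 243 mm, e = 19 mm; θ ← 0°
rotate_crank_by(-55°): θ ← 0° -55° = -55°
rotate_crank_by(+70°): θ ← -55° +70° = 15°
rotate_crank_by(-66°): θ ← 15° -66° = -51°
rotate_crank_by(+42°): θ ← -51° +42° = -9°
rotate_crank_by(-62°): θ ← -9° -62° = -71°
crank pin P = (r cos θ, r sin θ) = (18.231817, -52.949040)
h = r sin θ − e = -52.949040 − 19 = -71.949040
x = r cos θ + √(L² − h²) = 18.231817 + √(59049.0 − 5176.6644) = 18.231817 + 232.104148 = 250.335965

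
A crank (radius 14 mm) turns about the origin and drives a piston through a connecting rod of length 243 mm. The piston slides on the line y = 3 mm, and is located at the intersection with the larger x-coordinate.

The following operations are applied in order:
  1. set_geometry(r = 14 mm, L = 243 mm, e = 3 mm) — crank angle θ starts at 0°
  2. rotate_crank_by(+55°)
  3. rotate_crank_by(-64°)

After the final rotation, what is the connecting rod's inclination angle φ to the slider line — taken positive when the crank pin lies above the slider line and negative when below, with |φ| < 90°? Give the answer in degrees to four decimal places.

set_geometry: r = 14 mm, L = 243 mm, e = 3 mm; θ ← 0°
rotate_crank_by(+55°): θ ← 0° +55° = 55°
rotate_crank_by(-64°): θ ← 55° -64° = -9°
crank pin P = (r cos θ, r sin θ) = (13.827637, -2.190083)
h = r sin θ − e = -2.190083 − 3 = -5.190083
sin φ = h / L = -5.190083 / 243 = -0.02135836
φ = arcsin(-0.02135836) = -1.223837°

-1.2238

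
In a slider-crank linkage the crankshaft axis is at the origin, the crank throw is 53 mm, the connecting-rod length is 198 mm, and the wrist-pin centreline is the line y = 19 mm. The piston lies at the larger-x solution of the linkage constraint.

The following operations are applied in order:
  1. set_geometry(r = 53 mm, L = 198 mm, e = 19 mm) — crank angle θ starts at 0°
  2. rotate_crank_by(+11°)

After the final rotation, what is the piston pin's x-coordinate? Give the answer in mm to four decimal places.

set_geometry: r = 53 mm, L = 198 mm, e = 19 mm; θ ← 0°
rotate_crank_by(+11°): θ ← 0° +11° = 11°
crank pin P = (r cos θ, r sin θ) = (52.026241, 10.112877)
h = r sin θ − e = 10.112877 − 19 = -8.887123
x = r cos θ + √(L² − h²) = 52.026241 + √(39204.0 − 78.9810) = 52.026241 + 197.800453 = 249.826693

249.8267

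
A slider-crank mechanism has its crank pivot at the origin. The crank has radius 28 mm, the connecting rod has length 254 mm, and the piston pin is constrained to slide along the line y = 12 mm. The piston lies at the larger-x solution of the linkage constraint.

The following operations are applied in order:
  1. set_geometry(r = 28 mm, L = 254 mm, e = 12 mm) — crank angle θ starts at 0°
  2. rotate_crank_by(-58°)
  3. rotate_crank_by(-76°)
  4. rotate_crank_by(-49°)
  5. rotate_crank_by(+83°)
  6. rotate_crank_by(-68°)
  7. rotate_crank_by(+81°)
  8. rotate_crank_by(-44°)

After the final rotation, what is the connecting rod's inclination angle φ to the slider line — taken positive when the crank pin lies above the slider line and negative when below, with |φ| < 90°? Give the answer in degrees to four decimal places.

set_geometry: r = 28 mm, L = 254 mm, e = 12 mm; θ ← 0°
rotate_crank_by(-58°): θ ← 0° -58° = -58°
rotate_crank_by(-76°): θ ← -58° -76° = -134°
rotate_crank_by(-49°): θ ← -134° -49° = -183°
rotate_crank_by(+83°): θ ← -183° +83° = -100°
rotate_crank_by(-68°): θ ← -100° -68° = -168°
rotate_crank_by(+81°): θ ← -168° +81° = -87°
rotate_crank_by(-44°): θ ← -87° -44° = -131°
crank pin P = (r cos θ, r sin θ) = (-18.369653, -21.131868)
h = r sin θ − e = -21.131868 − 12 = -33.131868
sin φ = h / L = -33.131868 / 254 = -0.13044043
φ = arcsin(-0.13044043) = -7.495044°

-7.4950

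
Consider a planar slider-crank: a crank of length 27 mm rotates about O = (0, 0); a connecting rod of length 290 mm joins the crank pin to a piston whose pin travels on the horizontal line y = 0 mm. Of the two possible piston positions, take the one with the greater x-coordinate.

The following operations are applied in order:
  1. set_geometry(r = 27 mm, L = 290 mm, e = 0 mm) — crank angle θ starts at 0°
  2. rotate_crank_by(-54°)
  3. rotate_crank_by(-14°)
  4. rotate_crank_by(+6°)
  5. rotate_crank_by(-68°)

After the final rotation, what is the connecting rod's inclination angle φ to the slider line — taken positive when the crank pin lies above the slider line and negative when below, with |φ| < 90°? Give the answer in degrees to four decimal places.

set_geometry: r = 27 mm, L = 290 mm, e = 0 mm; θ ← 0°
rotate_crank_by(-54°): θ ← 0° -54° = -54°
rotate_crank_by(-14°): θ ← -54° -14° = -68°
rotate_crank_by(+6°): θ ← -68° +6° = -62°
rotate_crank_by(-68°): θ ← -62° -68° = -130°
crank pin P = (r cos θ, r sin θ) = (-17.355265, -20.683200)
h = r sin θ − e = -20.683200 − 0 = -20.683200
sin φ = h / L = -20.683200 / 290 = -0.07132138
φ = arcsin(-0.07132138) = -4.089886°

-4.0899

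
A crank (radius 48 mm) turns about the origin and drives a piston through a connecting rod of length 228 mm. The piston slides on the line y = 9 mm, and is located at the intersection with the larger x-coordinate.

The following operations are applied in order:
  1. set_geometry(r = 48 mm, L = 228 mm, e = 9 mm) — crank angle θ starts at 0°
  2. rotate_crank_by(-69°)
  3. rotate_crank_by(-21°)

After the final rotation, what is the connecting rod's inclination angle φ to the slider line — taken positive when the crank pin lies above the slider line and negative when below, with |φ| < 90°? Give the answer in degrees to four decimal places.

-14.4775

set_geometry: r = 48 mm, L = 228 mm, e = 9 mm; θ ← 0°
rotate_crank_by(-69°): θ ← 0° -69° = -69°
rotate_crank_by(-21°): θ ← -69° -21° = -90°
crank pin P = (r cos θ, r sin θ) = (0.000000, -48.000000)
h = r sin θ − e = -48.000000 − 9 = -57.000000
sin φ = h / L = -57.000000 / 228 = -0.25000000
φ = arcsin(-0.25000000) = -14.477512°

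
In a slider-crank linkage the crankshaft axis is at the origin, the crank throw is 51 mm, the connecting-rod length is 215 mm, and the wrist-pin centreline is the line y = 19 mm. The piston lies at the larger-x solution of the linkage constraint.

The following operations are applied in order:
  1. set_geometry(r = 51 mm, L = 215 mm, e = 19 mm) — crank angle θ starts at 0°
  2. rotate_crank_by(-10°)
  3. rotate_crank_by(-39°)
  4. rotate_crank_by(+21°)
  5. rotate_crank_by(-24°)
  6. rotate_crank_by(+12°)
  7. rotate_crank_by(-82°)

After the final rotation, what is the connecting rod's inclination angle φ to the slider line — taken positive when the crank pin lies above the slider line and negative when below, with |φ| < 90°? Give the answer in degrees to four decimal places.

set_geometry: r = 51 mm, L = 215 mm, e = 19 mm; θ ← 0°
rotate_crank_by(-10°): θ ← 0° -10° = -10°
rotate_crank_by(-39°): θ ← -10° -39° = -49°
rotate_crank_by(+21°): θ ← -49° +21° = -28°
rotate_crank_by(-24°): θ ← -28° -24° = -52°
rotate_crank_by(+12°): θ ← -52° +12° = -40°
rotate_crank_by(-82°): θ ← -40° -82° = -122°
crank pin P = (r cos θ, r sin θ) = (-27.025882, -43.250453)
h = r sin θ − e = -43.250453 − 19 = -62.250453
sin φ = h / L = -62.250453 / 215 = -0.28953699
φ = arcsin(-0.28953699) = -16.830238°

-16.8302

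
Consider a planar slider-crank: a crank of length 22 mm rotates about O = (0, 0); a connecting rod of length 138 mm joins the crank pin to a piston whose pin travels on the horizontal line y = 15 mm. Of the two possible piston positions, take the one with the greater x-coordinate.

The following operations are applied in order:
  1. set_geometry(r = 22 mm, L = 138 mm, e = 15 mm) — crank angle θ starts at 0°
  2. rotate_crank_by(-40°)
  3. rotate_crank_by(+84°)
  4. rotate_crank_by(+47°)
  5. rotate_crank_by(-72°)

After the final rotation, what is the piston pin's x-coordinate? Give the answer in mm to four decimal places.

set_geometry: r = 22 mm, L = 138 mm, e = 15 mm; θ ← 0°
rotate_crank_by(-40°): θ ← 0° -40° = -40°
rotate_crank_by(+84°): θ ← -40° +84° = 44°
rotate_crank_by(+47°): θ ← 44° +47° = 91°
rotate_crank_by(-72°): θ ← 91° -72° = 19°
crank pin P = (r cos θ, r sin θ) = (20.801409, 7.162499)
h = r sin θ − e = 7.162499 − 15 = -7.837501
x = r cos θ + √(L² − h²) = 20.801409 + √(19044.0 − 61.4264) = 20.801409 + 137.777261 = 158.578669

158.5787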